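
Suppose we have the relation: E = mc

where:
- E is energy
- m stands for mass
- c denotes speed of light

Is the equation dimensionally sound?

No

E (energy) has dimensions [L^2 M T^-2].
m (mass) has dimensions [M].
c (speed of light) has dimensions [L T^-1].

Left side: [L^2 M T^-2]
Right side: [L M T^-1]

The two sides have different dimensions, so the equation is NOT dimensionally consistent.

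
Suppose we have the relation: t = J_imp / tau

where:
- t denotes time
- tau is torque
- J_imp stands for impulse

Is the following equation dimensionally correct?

No

t (time) has dimensions [T].
tau (torque) has dimensions [L^2 M T^-2].
J_imp (impulse) has dimensions [L M T^-1].

Left side: [T]
Right side: [L^-1 T]

The two sides have different dimensions, so the equation is NOT dimensionally consistent.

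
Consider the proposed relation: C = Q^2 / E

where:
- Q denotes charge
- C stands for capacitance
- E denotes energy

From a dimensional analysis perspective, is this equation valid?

Yes

Q (charge) has dimensions [I T].
C (capacitance) has dimensions [I^2 L^-2 M^-1 T^4].
E (energy) has dimensions [L^2 M T^-2].

Left side: [I^2 L^-2 M^-1 T^4]
Right side: [I^2 L^-2 M^-1 T^4]

Both sides have the same dimensions, so the equation is dimensionally consistent.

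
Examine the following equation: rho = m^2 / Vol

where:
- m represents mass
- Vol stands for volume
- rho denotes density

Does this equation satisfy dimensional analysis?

No

m (mass) has dimensions [M].
Vol (volume) has dimensions [L^3].
rho (density) has dimensions [L^-3 M].

Left side: [L^-3 M]
Right side: [L^-3 M^2]

The two sides have different dimensions, so the equation is NOT dimensionally consistent.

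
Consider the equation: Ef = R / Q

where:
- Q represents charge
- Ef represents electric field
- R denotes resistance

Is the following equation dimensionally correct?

No

Q (charge) has dimensions [I T].
Ef (electric field) has dimensions [I^-1 L M T^-3].
R (resistance) has dimensions [I^-2 L^2 M T^-3].

Left side: [I^-1 L M T^-3]
Right side: [I^-3 L^2 M T^-4]

The two sides have different dimensions, so the equation is NOT dimensionally consistent.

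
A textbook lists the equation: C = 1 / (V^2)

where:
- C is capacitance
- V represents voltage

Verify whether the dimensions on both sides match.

No

C (capacitance) has dimensions [I^2 L^-2 M^-1 T^4].
V (voltage) has dimensions [I^-1 L^2 M T^-3].

Left side: [I^2 L^-2 M^-1 T^4]
Right side: [I^2 L^-4 M^-2 T^6]

The two sides have different dimensions, so the equation is NOT dimensionally consistent.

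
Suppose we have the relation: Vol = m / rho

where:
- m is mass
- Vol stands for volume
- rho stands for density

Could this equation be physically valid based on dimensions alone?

Yes

m (mass) has dimensions [M].
Vol (volume) has dimensions [L^3].
rho (density) has dimensions [L^-3 M].

Left side: [L^3]
Right side: [L^3]

Both sides have the same dimensions, so the equation is dimensionally consistent.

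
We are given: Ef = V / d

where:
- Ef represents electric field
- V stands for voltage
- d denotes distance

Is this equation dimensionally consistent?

Yes

Ef (electric field) has dimensions [I^-1 L M T^-3].
V (voltage) has dimensions [I^-1 L^2 M T^-3].
d (distance) has dimensions [L].

Left side: [I^-1 L M T^-3]
Right side: [I^-1 L M T^-3]

Both sides have the same dimensions, so the equation is dimensionally consistent.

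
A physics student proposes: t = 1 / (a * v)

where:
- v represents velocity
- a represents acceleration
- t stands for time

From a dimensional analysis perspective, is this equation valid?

No

v (velocity) has dimensions [L T^-1].
a (acceleration) has dimensions [L T^-2].
t (time) has dimensions [T].

Left side: [T]
Right side: [L^-2 T^3]

The two sides have different dimensions, so the equation is NOT dimensionally consistent.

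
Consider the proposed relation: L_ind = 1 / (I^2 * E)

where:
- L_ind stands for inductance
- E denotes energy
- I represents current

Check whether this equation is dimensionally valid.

No

L_ind (inductance) has dimensions [I^-2 L^2 M T^-2].
E (energy) has dimensions [L^2 M T^-2].
I (current) has dimensions [I].

Left side: [I^-2 L^2 M T^-2]
Right side: [I^-2 L^-2 M^-1 T^2]

The two sides have different dimensions, so the equation is NOT dimensionally consistent.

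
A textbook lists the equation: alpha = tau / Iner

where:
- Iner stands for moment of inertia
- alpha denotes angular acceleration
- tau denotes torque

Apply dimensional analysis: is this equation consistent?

Yes

Iner (moment of inertia) has dimensions [L^2 M].
alpha (angular acceleration) has dimensions [T^-2].
tau (torque) has dimensions [L^2 M T^-2].

Left side: [T^-2]
Right side: [T^-2]

Both sides have the same dimensions, so the equation is dimensionally consistent.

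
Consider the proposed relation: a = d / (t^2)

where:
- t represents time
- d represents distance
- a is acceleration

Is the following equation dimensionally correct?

Yes

t (time) has dimensions [T].
d (distance) has dimensions [L].
a (acceleration) has dimensions [L T^-2].

Left side: [L T^-2]
Right side: [L T^-2]

Both sides have the same dimensions, so the equation is dimensionally consistent.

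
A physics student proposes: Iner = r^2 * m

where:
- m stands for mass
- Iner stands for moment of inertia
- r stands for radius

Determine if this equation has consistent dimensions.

Yes

m (mass) has dimensions [M].
Iner (moment of inertia) has dimensions [L^2 M].
r (radius) has dimensions [L].

Left side: [L^2 M]
Right side: [L^2 M]

Both sides have the same dimensions, so the equation is dimensionally consistent.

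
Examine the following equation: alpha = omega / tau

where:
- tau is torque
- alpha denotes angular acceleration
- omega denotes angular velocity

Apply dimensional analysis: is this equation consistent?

No

tau (torque) has dimensions [L^2 M T^-2].
alpha (angular acceleration) has dimensions [T^-2].
omega (angular velocity) has dimensions [T^-1].

Left side: [T^-2]
Right side: [L^-2 M^-1 T]

The two sides have different dimensions, so the equation is NOT dimensionally consistent.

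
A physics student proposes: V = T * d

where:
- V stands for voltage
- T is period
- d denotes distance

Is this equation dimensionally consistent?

No

V (voltage) has dimensions [I^-1 L^2 M T^-3].
T (period) has dimensions [T].
d (distance) has dimensions [L].

Left side: [I^-1 L^2 M T^-3]
Right side: [L T]

The two sides have different dimensions, so the equation is NOT dimensionally consistent.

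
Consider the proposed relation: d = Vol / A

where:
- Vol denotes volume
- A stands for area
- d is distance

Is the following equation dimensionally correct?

Yes

Vol (volume) has dimensions [L^3].
A (area) has dimensions [L^2].
d (distance) has dimensions [L].

Left side: [L]
Right side: [L]

Both sides have the same dimensions, so the equation is dimensionally consistent.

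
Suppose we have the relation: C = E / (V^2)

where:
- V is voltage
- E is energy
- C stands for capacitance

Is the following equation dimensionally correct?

Yes

V (voltage) has dimensions [I^-1 L^2 M T^-3].
E (energy) has dimensions [L^2 M T^-2].
C (capacitance) has dimensions [I^2 L^-2 M^-1 T^4].

Left side: [I^2 L^-2 M^-1 T^4]
Right side: [I^2 L^-2 M^-1 T^4]

Both sides have the same dimensions, so the equation is dimensionally consistent.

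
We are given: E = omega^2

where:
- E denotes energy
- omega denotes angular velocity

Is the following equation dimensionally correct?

No

E (energy) has dimensions [L^2 M T^-2].
omega (angular velocity) has dimensions [T^-1].

Left side: [L^2 M T^-2]
Right side: [T^-2]

The two sides have different dimensions, so the equation is NOT dimensionally consistent.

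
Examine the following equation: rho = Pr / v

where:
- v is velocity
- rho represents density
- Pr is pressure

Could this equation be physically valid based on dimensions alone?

No

v (velocity) has dimensions [L T^-1].
rho (density) has dimensions [L^-3 M].
Pr (pressure) has dimensions [L^-1 M T^-2].

Left side: [L^-3 M]
Right side: [L^-2 M T^-1]

The two sides have different dimensions, so the equation is NOT dimensionally consistent.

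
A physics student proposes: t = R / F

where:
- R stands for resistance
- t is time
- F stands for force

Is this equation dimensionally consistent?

No

R (resistance) has dimensions [I^-2 L^2 M T^-3].
t (time) has dimensions [T].
F (force) has dimensions [L M T^-2].

Left side: [T]
Right side: [I^-2 L T^-1]

The two sides have different dimensions, so the equation is NOT dimensionally consistent.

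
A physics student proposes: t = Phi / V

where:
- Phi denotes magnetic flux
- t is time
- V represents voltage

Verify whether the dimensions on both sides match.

Yes

Phi (magnetic flux) has dimensions [I^-1 L^2 M T^-2].
t (time) has dimensions [T].
V (voltage) has dimensions [I^-1 L^2 M T^-3].

Left side: [T]
Right side: [T]

Both sides have the same dimensions, so the equation is dimensionally consistent.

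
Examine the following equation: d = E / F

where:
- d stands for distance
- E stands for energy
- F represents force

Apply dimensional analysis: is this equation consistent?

Yes

d (distance) has dimensions [L].
E (energy) has dimensions [L^2 M T^-2].
F (force) has dimensions [L M T^-2].

Left side: [L]
Right side: [L]

Both sides have the same dimensions, so the equation is dimensionally consistent.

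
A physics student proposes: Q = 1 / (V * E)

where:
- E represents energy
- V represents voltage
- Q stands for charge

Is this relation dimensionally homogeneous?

No

E (energy) has dimensions [L^2 M T^-2].
V (voltage) has dimensions [I^-1 L^2 M T^-3].
Q (charge) has dimensions [I T].

Left side: [I T]
Right side: [I L^-4 M^-2 T^5]

The two sides have different dimensions, so the equation is NOT dimensionally consistent.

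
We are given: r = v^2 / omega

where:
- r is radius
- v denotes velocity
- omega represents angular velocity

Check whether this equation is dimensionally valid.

No

r (radius) has dimensions [L].
v (velocity) has dimensions [L T^-1].
omega (angular velocity) has dimensions [T^-1].

Left side: [L]
Right side: [L^2 T^-1]

The two sides have different dimensions, so the equation is NOT dimensionally consistent.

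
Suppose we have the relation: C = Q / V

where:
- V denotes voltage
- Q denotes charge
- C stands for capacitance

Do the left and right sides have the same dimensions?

Yes

V (voltage) has dimensions [I^-1 L^2 M T^-3].
Q (charge) has dimensions [I T].
C (capacitance) has dimensions [I^2 L^-2 M^-1 T^4].

Left side: [I^2 L^-2 M^-1 T^4]
Right side: [I^2 L^-2 M^-1 T^4]

Both sides have the same dimensions, so the equation is dimensionally consistent.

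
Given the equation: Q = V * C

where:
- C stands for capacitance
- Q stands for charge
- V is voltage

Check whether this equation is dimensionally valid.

Yes

C (capacitance) has dimensions [I^2 L^-2 M^-1 T^4].
Q (charge) has dimensions [I T].
V (voltage) has dimensions [I^-1 L^2 M T^-3].

Left side: [I T]
Right side: [I T]

Both sides have the same dimensions, so the equation is dimensionally consistent.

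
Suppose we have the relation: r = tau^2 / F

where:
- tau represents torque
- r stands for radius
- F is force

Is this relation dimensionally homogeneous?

No

tau (torque) has dimensions [L^2 M T^-2].
r (radius) has dimensions [L].
F (force) has dimensions [L M T^-2].

Left side: [L]
Right side: [L^3 M T^-2]

The two sides have different dimensions, so the equation is NOT dimensionally consistent.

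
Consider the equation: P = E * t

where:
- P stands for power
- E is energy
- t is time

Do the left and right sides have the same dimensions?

No

P (power) has dimensions [L^2 M T^-3].
E (energy) has dimensions [L^2 M T^-2].
t (time) has dimensions [T].

Left side: [L^2 M T^-3]
Right side: [L^2 M T^-1]

The two sides have different dimensions, so the equation is NOT dimensionally consistent.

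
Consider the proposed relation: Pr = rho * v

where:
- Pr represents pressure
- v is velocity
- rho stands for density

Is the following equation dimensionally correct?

No

Pr (pressure) has dimensions [L^-1 M T^-2].
v (velocity) has dimensions [L T^-1].
rho (density) has dimensions [L^-3 M].

Left side: [L^-1 M T^-2]
Right side: [L^-2 M T^-1]

The two sides have different dimensions, so the equation is NOT dimensionally consistent.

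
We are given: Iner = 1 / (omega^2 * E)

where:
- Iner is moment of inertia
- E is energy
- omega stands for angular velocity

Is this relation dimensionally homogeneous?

No

Iner (moment of inertia) has dimensions [L^2 M].
E (energy) has dimensions [L^2 M T^-2].
omega (angular velocity) has dimensions [T^-1].

Left side: [L^2 M]
Right side: [L^-2 M^-1 T^4]

The two sides have different dimensions, so the equation is NOT dimensionally consistent.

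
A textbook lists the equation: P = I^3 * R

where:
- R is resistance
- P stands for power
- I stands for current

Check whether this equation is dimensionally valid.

No

R (resistance) has dimensions [I^-2 L^2 M T^-3].
P (power) has dimensions [L^2 M T^-3].
I (current) has dimensions [I].

Left side: [L^2 M T^-3]
Right side: [I L^2 M T^-3]

The two sides have different dimensions, so the equation is NOT dimensionally consistent.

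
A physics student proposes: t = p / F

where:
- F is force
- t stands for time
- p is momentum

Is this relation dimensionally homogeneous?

Yes

F (force) has dimensions [L M T^-2].
t (time) has dimensions [T].
p (momentum) has dimensions [L M T^-1].

Left side: [T]
Right side: [T]

Both sides have the same dimensions, so the equation is dimensionally consistent.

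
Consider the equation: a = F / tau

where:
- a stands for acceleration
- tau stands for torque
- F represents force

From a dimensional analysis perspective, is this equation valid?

No

a (acceleration) has dimensions [L T^-2].
tau (torque) has dimensions [L^2 M T^-2].
F (force) has dimensions [L M T^-2].

Left side: [L T^-2]
Right side: [L^-1]

The two sides have different dimensions, so the equation is NOT dimensionally consistent.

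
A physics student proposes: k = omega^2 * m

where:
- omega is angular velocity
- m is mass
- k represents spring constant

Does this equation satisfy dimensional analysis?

Yes

omega (angular velocity) has dimensions [T^-1].
m (mass) has dimensions [M].
k (spring constant) has dimensions [M T^-2].

Left side: [M T^-2]
Right side: [M T^-2]

Both sides have the same dimensions, so the equation is dimensionally consistent.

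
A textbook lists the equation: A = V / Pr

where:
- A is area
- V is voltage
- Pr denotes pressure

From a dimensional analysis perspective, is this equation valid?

No

A (area) has dimensions [L^2].
V (voltage) has dimensions [I^-1 L^2 M T^-3].
Pr (pressure) has dimensions [L^-1 M T^-2].

Left side: [L^2]
Right side: [I^-1 L^3 T^-1]

The two sides have different dimensions, so the equation is NOT dimensionally consistent.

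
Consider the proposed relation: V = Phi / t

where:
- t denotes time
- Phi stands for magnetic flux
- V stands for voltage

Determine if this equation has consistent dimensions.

Yes

t (time) has dimensions [T].
Phi (magnetic flux) has dimensions [I^-1 L^2 M T^-2].
V (voltage) has dimensions [I^-1 L^2 M T^-3].

Left side: [I^-1 L^2 M T^-3]
Right side: [I^-1 L^2 M T^-3]

Both sides have the same dimensions, so the equation is dimensionally consistent.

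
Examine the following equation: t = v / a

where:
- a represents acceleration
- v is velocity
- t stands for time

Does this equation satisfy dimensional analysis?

Yes

a (acceleration) has dimensions [L T^-2].
v (velocity) has dimensions [L T^-1].
t (time) has dimensions [T].

Left side: [T]
Right side: [T]

Both sides have the same dimensions, so the equation is dimensionally consistent.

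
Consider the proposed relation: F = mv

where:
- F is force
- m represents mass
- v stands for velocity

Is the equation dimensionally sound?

No

F (force) has dimensions [L M T^-2].
m (mass) has dimensions [M].
v (velocity) has dimensions [L T^-1].

Left side: [L M T^-2]
Right side: [L M T^-1]

The two sides have different dimensions, so the equation is NOT dimensionally consistent.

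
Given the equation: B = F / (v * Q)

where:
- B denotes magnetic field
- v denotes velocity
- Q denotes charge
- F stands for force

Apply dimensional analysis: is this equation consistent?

Yes

B (magnetic field) has dimensions [I^-1 M T^-2].
v (velocity) has dimensions [L T^-1].
Q (charge) has dimensions [I T].
F (force) has dimensions [L M T^-2].

Left side: [I^-1 M T^-2]
Right side: [I^-1 M T^-2]

Both sides have the same dimensions, so the equation is dimensionally consistent.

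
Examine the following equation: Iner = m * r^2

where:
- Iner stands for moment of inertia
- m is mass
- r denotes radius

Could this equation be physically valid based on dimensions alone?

Yes

Iner (moment of inertia) has dimensions [L^2 M].
m (mass) has dimensions [M].
r (radius) has dimensions [L].

Left side: [L^2 M]
Right side: [L^2 M]

Both sides have the same dimensions, so the equation is dimensionally consistent.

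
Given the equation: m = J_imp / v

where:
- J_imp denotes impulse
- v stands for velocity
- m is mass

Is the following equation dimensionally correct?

Yes

J_imp (impulse) has dimensions [L M T^-1].
v (velocity) has dimensions [L T^-1].
m (mass) has dimensions [M].

Left side: [M]
Right side: [M]

Both sides have the same dimensions, so the equation is dimensionally consistent.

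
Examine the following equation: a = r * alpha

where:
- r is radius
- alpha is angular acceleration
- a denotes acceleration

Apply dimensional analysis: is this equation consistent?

Yes

r (radius) has dimensions [L].
alpha (angular acceleration) has dimensions [T^-2].
a (acceleration) has dimensions [L T^-2].

Left side: [L T^-2]
Right side: [L T^-2]

Both sides have the same dimensions, so the equation is dimensionally consistent.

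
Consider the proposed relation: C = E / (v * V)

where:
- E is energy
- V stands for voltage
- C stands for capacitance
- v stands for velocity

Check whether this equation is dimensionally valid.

No

E (energy) has dimensions [L^2 M T^-2].
V (voltage) has dimensions [I^-1 L^2 M T^-3].
C (capacitance) has dimensions [I^2 L^-2 M^-1 T^4].
v (velocity) has dimensions [L T^-1].

Left side: [I^2 L^-2 M^-1 T^4]
Right side: [I L^-1 T^2]

The two sides have different dimensions, so the equation is NOT dimensionally consistent.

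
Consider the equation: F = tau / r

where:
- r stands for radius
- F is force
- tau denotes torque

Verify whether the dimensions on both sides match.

Yes

r (radius) has dimensions [L].
F (force) has dimensions [L M T^-2].
tau (torque) has dimensions [L^2 M T^-2].

Left side: [L M T^-2]
Right side: [L M T^-2]

Both sides have the same dimensions, so the equation is dimensionally consistent.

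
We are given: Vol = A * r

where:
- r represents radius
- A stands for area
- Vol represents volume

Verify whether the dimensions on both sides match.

Yes

r (radius) has dimensions [L].
A (area) has dimensions [L^2].
Vol (volume) has dimensions [L^3].

Left side: [L^3]
Right side: [L^3]

Both sides have the same dimensions, so the equation is dimensionally consistent.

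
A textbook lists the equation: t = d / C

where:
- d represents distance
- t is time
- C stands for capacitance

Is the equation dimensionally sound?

No

d (distance) has dimensions [L].
t (time) has dimensions [T].
C (capacitance) has dimensions [I^2 L^-2 M^-1 T^4].

Left side: [T]
Right side: [I^-2 L^3 M T^-4]

The two sides have different dimensions, so the equation is NOT dimensionally consistent.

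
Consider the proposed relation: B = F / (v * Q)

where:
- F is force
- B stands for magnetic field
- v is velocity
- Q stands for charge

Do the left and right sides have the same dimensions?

Yes

F (force) has dimensions [L M T^-2].
B (magnetic field) has dimensions [I^-1 M T^-2].
v (velocity) has dimensions [L T^-1].
Q (charge) has dimensions [I T].

Left side: [I^-1 M T^-2]
Right side: [I^-1 M T^-2]

Both sides have the same dimensions, so the equation is dimensionally consistent.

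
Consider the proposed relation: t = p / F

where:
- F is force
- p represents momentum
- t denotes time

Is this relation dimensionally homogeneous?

Yes

F (force) has dimensions [L M T^-2].
p (momentum) has dimensions [L M T^-1].
t (time) has dimensions [T].

Left side: [T]
Right side: [T]

Both sides have the same dimensions, so the equation is dimensionally consistent.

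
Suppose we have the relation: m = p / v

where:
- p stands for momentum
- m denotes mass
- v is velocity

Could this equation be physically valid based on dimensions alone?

Yes

p (momentum) has dimensions [L M T^-1].
m (mass) has dimensions [M].
v (velocity) has dimensions [L T^-1].

Left side: [M]
Right side: [M]

Both sides have the same dimensions, so the equation is dimensionally consistent.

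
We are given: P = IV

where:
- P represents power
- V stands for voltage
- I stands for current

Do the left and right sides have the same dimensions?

Yes

P (power) has dimensions [L^2 M T^-3].
V (voltage) has dimensions [I^-1 L^2 M T^-3].
I (current) has dimensions [I].

Left side: [L^2 M T^-3]
Right side: [L^2 M T^-3]

Both sides have the same dimensions, so the equation is dimensionally consistent.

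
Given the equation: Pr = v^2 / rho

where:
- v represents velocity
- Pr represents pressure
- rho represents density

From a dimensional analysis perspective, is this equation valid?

No

v (velocity) has dimensions [L T^-1].
Pr (pressure) has dimensions [L^-1 M T^-2].
rho (density) has dimensions [L^-3 M].

Left side: [L^-1 M T^-2]
Right side: [L^5 M^-1 T^-2]

The two sides have different dimensions, so the equation is NOT dimensionally consistent.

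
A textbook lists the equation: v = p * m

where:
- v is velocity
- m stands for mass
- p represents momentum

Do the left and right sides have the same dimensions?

No

v (velocity) has dimensions [L T^-1].
m (mass) has dimensions [M].
p (momentum) has dimensions [L M T^-1].

Left side: [L T^-1]
Right side: [L M^2 T^-1]

The two sides have different dimensions, so the equation is NOT dimensionally consistent.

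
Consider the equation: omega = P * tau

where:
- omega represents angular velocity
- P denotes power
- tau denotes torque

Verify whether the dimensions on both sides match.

No

omega (angular velocity) has dimensions [T^-1].
P (power) has dimensions [L^2 M T^-3].
tau (torque) has dimensions [L^2 M T^-2].

Left side: [T^-1]
Right side: [L^4 M^2 T^-5]

The two sides have different dimensions, so the equation is NOT dimensionally consistent.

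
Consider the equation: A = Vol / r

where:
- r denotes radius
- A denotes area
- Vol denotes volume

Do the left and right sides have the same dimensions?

Yes

r (radius) has dimensions [L].
A (area) has dimensions [L^2].
Vol (volume) has dimensions [L^3].

Left side: [L^2]
Right side: [L^2]

Both sides have the same dimensions, so the equation is dimensionally consistent.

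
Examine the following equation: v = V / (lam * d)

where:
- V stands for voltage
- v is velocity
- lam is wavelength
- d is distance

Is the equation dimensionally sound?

No

V (voltage) has dimensions [I^-1 L^2 M T^-3].
v (velocity) has dimensions [L T^-1].
lam (wavelength) has dimensions [L].
d (distance) has dimensions [L].

Left side: [L T^-1]
Right side: [I^-1 M T^-3]

The two sides have different dimensions, so the equation is NOT dimensionally consistent.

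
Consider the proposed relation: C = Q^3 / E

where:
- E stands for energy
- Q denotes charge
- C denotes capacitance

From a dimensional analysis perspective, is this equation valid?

No

E (energy) has dimensions [L^2 M T^-2].
Q (charge) has dimensions [I T].
C (capacitance) has dimensions [I^2 L^-2 M^-1 T^4].

Left side: [I^2 L^-2 M^-1 T^4]
Right side: [I^3 L^-2 M^-1 T^5]

The two sides have different dimensions, so the equation is NOT dimensionally consistent.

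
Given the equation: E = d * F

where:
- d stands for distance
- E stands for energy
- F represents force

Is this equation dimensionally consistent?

Yes

d (distance) has dimensions [L].
E (energy) has dimensions [L^2 M T^-2].
F (force) has dimensions [L M T^-2].

Left side: [L^2 M T^-2]
Right side: [L^2 M T^-2]

Both sides have the same dimensions, so the equation is dimensionally consistent.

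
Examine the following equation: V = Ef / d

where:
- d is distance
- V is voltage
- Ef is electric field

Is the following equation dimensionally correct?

No

d (distance) has dimensions [L].
V (voltage) has dimensions [I^-1 L^2 M T^-3].
Ef (electric field) has dimensions [I^-1 L M T^-3].

Left side: [I^-1 L^2 M T^-3]
Right side: [I^-1 M T^-3]

The two sides have different dimensions, so the equation is NOT dimensionally consistent.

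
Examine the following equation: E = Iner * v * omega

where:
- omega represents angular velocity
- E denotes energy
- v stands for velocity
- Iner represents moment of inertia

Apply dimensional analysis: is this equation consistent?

No

omega (angular velocity) has dimensions [T^-1].
E (energy) has dimensions [L^2 M T^-2].
v (velocity) has dimensions [L T^-1].
Iner (moment of inertia) has dimensions [L^2 M].

Left side: [L^2 M T^-2]
Right side: [L^3 M T^-2]

The two sides have different dimensions, so the equation is NOT dimensionally consistent.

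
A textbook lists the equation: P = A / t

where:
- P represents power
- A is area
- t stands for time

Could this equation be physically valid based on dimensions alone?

No

P (power) has dimensions [L^2 M T^-3].
A (area) has dimensions [L^2].
t (time) has dimensions [T].

Left side: [L^2 M T^-3]
Right side: [L^2 T^-1]

The two sides have different dimensions, so the equation is NOT dimensionally consistent.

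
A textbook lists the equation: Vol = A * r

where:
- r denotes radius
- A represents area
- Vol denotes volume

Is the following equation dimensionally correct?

Yes

r (radius) has dimensions [L].
A (area) has dimensions [L^2].
Vol (volume) has dimensions [L^3].

Left side: [L^3]
Right side: [L^3]

Both sides have the same dimensions, so the equation is dimensionally consistent.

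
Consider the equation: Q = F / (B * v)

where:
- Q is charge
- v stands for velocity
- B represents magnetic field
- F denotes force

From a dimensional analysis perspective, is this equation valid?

Yes

Q (charge) has dimensions [I T].
v (velocity) has dimensions [L T^-1].
B (magnetic field) has dimensions [I^-1 M T^-2].
F (force) has dimensions [L M T^-2].

Left side: [I T]
Right side: [I T]

Both sides have the same dimensions, so the equation is dimensionally consistent.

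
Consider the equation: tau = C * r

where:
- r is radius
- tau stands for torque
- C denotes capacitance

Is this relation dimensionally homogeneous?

No

r (radius) has dimensions [L].
tau (torque) has dimensions [L^2 M T^-2].
C (capacitance) has dimensions [I^2 L^-2 M^-1 T^4].

Left side: [L^2 M T^-2]
Right side: [I^2 L^-1 M^-1 T^4]

The two sides have different dimensions, so the equation is NOT dimensionally consistent.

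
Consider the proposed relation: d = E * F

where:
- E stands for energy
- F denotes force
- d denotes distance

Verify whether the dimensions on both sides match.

No

E (energy) has dimensions [L^2 M T^-2].
F (force) has dimensions [L M T^-2].
d (distance) has dimensions [L].

Left side: [L]
Right side: [L^3 M^2 T^-4]

The two sides have different dimensions, so the equation is NOT dimensionally consistent.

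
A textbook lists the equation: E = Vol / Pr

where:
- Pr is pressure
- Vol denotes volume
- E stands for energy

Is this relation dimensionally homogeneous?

No

Pr (pressure) has dimensions [L^-1 M T^-2].
Vol (volume) has dimensions [L^3].
E (energy) has dimensions [L^2 M T^-2].

Left side: [L^2 M T^-2]
Right side: [L^4 M^-1 T^2]

The two sides have different dimensions, so the equation is NOT dimensionally consistent.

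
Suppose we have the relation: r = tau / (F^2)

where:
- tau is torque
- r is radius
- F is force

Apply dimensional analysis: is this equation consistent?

No

tau (torque) has dimensions [L^2 M T^-2].
r (radius) has dimensions [L].
F (force) has dimensions [L M T^-2].

Left side: [L]
Right side: [M^-1 T^2]

The two sides have different dimensions, so the equation is NOT dimensionally consistent.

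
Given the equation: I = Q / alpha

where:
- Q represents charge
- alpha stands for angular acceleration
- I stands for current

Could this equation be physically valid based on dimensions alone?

No

Q (charge) has dimensions [I T].
alpha (angular acceleration) has dimensions [T^-2].
I (current) has dimensions [I].

Left side: [I]
Right side: [I T^3]

The two sides have different dimensions, so the equation is NOT dimensionally consistent.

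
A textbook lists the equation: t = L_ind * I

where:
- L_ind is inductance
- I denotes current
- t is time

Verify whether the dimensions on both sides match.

No

L_ind (inductance) has dimensions [I^-2 L^2 M T^-2].
I (current) has dimensions [I].
t (time) has dimensions [T].

Left side: [T]
Right side: [I^-1 L^2 M T^-2]

The two sides have different dimensions, so the equation is NOT dimensionally consistent.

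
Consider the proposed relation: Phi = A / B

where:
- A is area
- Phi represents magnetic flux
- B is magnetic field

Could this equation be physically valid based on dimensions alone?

No

A (area) has dimensions [L^2].
Phi (magnetic flux) has dimensions [I^-1 L^2 M T^-2].
B (magnetic field) has dimensions [I^-1 M T^-2].

Left side: [I^-1 L^2 M T^-2]
Right side: [I L^2 M^-1 T^2]

The two sides have different dimensions, so the equation is NOT dimensionally consistent.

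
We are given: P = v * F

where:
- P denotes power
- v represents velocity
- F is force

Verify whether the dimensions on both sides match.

Yes

P (power) has dimensions [L^2 M T^-3].
v (velocity) has dimensions [L T^-1].
F (force) has dimensions [L M T^-2].

Left side: [L^2 M T^-3]
Right side: [L^2 M T^-3]

Both sides have the same dimensions, so the equation is dimensionally consistent.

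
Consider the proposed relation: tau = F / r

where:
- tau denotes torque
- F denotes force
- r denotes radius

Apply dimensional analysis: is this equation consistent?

No

tau (torque) has dimensions [L^2 M T^-2].
F (force) has dimensions [L M T^-2].
r (radius) has dimensions [L].

Left side: [L^2 M T^-2]
Right side: [M T^-2]

The two sides have different dimensions, so the equation is NOT dimensionally consistent.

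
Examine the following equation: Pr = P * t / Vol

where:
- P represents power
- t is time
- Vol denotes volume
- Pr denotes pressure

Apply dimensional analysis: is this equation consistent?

Yes

P (power) has dimensions [L^2 M T^-3].
t (time) has dimensions [T].
Vol (volume) has dimensions [L^3].
Pr (pressure) has dimensions [L^-1 M T^-2].

Left side: [L^-1 M T^-2]
Right side: [L^-1 M T^-2]

Both sides have the same dimensions, so the equation is dimensionally consistent.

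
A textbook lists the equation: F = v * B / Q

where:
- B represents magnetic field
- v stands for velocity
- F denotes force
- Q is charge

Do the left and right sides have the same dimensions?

No

B (magnetic field) has dimensions [I^-1 M T^-2].
v (velocity) has dimensions [L T^-1].
F (force) has dimensions [L M T^-2].
Q (charge) has dimensions [I T].

Left side: [L M T^-2]
Right side: [I^-2 L M T^-4]

The two sides have different dimensions, so the equation is NOT dimensionally consistent.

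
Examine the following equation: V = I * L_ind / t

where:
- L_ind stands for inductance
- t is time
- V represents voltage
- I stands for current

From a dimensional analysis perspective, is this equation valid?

Yes

L_ind (inductance) has dimensions [I^-2 L^2 M T^-2].
t (time) has dimensions [T].
V (voltage) has dimensions [I^-1 L^2 M T^-3].
I (current) has dimensions [I].

Left side: [I^-1 L^2 M T^-3]
Right side: [I^-1 L^2 M T^-3]

Both sides have the same dimensions, so the equation is dimensionally consistent.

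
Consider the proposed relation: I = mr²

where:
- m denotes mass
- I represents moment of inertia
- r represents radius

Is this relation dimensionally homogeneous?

Yes

m (mass) has dimensions [M].
I (moment of inertia) has dimensions [L^2 M].
r (radius) has dimensions [L].

Left side: [L^2 M]
Right side: [L^2 M]

Both sides have the same dimensions, so the equation is dimensionally consistent.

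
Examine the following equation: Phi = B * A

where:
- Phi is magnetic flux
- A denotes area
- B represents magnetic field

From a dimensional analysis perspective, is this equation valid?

Yes

Phi (magnetic flux) has dimensions [I^-1 L^2 M T^-2].
A (area) has dimensions [L^2].
B (magnetic field) has dimensions [I^-1 M T^-2].

Left side: [I^-1 L^2 M T^-2]
Right side: [I^-1 L^2 M T^-2]

Both sides have the same dimensions, so the equation is dimensionally consistent.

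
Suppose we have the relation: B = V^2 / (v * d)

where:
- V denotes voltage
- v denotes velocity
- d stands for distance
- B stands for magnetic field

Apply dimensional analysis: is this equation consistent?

No

V (voltage) has dimensions [I^-1 L^2 M T^-3].
v (velocity) has dimensions [L T^-1].
d (distance) has dimensions [L].
B (magnetic field) has dimensions [I^-1 M T^-2].

Left side: [I^-1 M T^-2]
Right side: [I^-2 L^2 M^2 T^-5]

The two sides have different dimensions, so the equation is NOT dimensionally consistent.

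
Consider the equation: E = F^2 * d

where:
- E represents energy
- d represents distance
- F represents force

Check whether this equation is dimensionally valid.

No

E (energy) has dimensions [L^2 M T^-2].
d (distance) has dimensions [L].
F (force) has dimensions [L M T^-2].

Left side: [L^2 M T^-2]
Right side: [L^3 M^2 T^-4]

The two sides have different dimensions, so the equation is NOT dimensionally consistent.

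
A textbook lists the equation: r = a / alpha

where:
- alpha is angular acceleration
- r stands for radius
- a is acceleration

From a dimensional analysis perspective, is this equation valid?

Yes

alpha (angular acceleration) has dimensions [T^-2].
r (radius) has dimensions [L].
a (acceleration) has dimensions [L T^-2].

Left side: [L]
Right side: [L]

Both sides have the same dimensions, so the equation is dimensionally consistent.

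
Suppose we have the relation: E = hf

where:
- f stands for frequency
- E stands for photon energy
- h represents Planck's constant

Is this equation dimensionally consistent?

Yes

f (frequency) has dimensions [T^-1].
E (photon energy) has dimensions [L^2 M T^-2].
h (Planck's constant) has dimensions [L^2 M T^-1].

Left side: [L^2 M T^-2]
Right side: [L^2 M T^-2]

Both sides have the same dimensions, so the equation is dimensionally consistent.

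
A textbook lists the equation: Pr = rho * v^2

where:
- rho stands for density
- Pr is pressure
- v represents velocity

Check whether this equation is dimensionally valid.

Yes

rho (density) has dimensions [L^-3 M].
Pr (pressure) has dimensions [L^-1 M T^-2].
v (velocity) has dimensions [L T^-1].

Left side: [L^-1 M T^-2]
Right side: [L^-1 M T^-2]

Both sides have the same dimensions, so the equation is dimensionally consistent.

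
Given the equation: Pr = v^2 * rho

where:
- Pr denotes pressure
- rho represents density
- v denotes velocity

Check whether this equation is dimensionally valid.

Yes

Pr (pressure) has dimensions [L^-1 M T^-2].
rho (density) has dimensions [L^-3 M].
v (velocity) has dimensions [L T^-1].

Left side: [L^-1 M T^-2]
Right side: [L^-1 M T^-2]

Both sides have the same dimensions, so the equation is dimensionally consistent.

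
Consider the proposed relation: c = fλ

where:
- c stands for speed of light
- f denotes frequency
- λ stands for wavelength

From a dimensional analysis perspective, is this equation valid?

Yes

c (speed of light) has dimensions [L T^-1].
f (frequency) has dimensions [T^-1].
λ (wavelength) has dimensions [L].

Left side: [L T^-1]
Right side: [L T^-1]

Both sides have the same dimensions, so the equation is dimensionally consistent.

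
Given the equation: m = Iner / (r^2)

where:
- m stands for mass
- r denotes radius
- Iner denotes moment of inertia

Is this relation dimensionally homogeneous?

Yes

m (mass) has dimensions [M].
r (radius) has dimensions [L].
Iner (moment of inertia) has dimensions [L^2 M].

Left side: [M]
Right side: [M]

Both sides have the same dimensions, so the equation is dimensionally consistent.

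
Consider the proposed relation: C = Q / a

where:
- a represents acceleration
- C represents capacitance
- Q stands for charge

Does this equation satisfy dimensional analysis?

No

a (acceleration) has dimensions [L T^-2].
C (capacitance) has dimensions [I^2 L^-2 M^-1 T^4].
Q (charge) has dimensions [I T].

Left side: [I^2 L^-2 M^-1 T^4]
Right side: [I L^-1 T^3]

The two sides have different dimensions, so the equation is NOT dimensionally consistent.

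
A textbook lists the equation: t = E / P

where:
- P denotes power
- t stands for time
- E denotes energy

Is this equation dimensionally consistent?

Yes

P (power) has dimensions [L^2 M T^-3].
t (time) has dimensions [T].
E (energy) has dimensions [L^2 M T^-2].

Left side: [T]
Right side: [T]

Both sides have the same dimensions, so the equation is dimensionally consistent.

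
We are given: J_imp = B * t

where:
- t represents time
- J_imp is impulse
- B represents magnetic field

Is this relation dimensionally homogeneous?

No

t (time) has dimensions [T].
J_imp (impulse) has dimensions [L M T^-1].
B (magnetic field) has dimensions [I^-1 M T^-2].

Left side: [L M T^-1]
Right side: [I^-1 M T^-1]

The two sides have different dimensions, so the equation is NOT dimensionally consistent.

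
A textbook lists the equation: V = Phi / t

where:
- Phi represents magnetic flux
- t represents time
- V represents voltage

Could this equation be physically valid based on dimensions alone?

Yes

Phi (magnetic flux) has dimensions [I^-1 L^2 M T^-2].
t (time) has dimensions [T].
V (voltage) has dimensions [I^-1 L^2 M T^-3].

Left side: [I^-1 L^2 M T^-3]
Right side: [I^-1 L^2 M T^-3]

Both sides have the same dimensions, so the equation is dimensionally consistent.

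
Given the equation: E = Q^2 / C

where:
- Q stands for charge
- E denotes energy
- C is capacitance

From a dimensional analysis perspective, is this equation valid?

Yes

Q (charge) has dimensions [I T].
E (energy) has dimensions [L^2 M T^-2].
C (capacitance) has dimensions [I^2 L^-2 M^-1 T^4].

Left side: [L^2 M T^-2]
Right side: [L^2 M T^-2]

Both sides have the same dimensions, so the equation is dimensionally consistent.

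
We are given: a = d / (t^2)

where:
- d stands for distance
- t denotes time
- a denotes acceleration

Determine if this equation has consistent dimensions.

Yes

d (distance) has dimensions [L].
t (time) has dimensions [T].
a (acceleration) has dimensions [L T^-2].

Left side: [L T^-2]
Right side: [L T^-2]

Both sides have the same dimensions, so the equation is dimensionally consistent.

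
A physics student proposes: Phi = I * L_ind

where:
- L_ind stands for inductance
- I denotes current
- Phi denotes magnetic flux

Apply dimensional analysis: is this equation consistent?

Yes

L_ind (inductance) has dimensions [I^-2 L^2 M T^-2].
I (current) has dimensions [I].
Phi (magnetic flux) has dimensions [I^-1 L^2 M T^-2].

Left side: [I^-1 L^2 M T^-2]
Right side: [I^-1 L^2 M T^-2]

Both sides have the same dimensions, so the equation is dimensionally consistent.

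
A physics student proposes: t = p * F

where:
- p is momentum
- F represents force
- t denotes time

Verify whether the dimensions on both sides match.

No

p (momentum) has dimensions [L M T^-1].
F (force) has dimensions [L M T^-2].
t (time) has dimensions [T].

Left side: [T]
Right side: [L^2 M^2 T^-3]

The two sides have different dimensions, so the equation is NOT dimensionally consistent.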